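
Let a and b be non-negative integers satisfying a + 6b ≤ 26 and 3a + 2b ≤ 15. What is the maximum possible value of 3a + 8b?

38

Relaxing integrality, the LP optimum is 38.62 at (a,b) = (2.38, 3.94), which is not an integer point.
(a,b)=(2,4) is feasible, giving 38.
(a,b)=(1,4) is feasible, giving 35.
(a,b)=(3,3) is feasible, giving 33.
The best lattice point is (2,4), giving 38.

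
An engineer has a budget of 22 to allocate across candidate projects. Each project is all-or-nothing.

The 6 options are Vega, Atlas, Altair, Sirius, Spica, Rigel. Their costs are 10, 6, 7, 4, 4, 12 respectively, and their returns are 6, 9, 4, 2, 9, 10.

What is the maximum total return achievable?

28

Take Atlas, Spica, and Rigel: cost 6 + 4 + 12 = 22 ≤ 22, return 9 + 9 + 10 = 28.
No other feasible combination does better.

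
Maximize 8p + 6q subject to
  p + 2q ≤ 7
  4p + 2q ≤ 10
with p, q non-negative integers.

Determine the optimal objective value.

26

(p,q)=(1,3) is feasible, giving 26.
(p,q)=(1,2) is feasible, giving 20.
(p,q)=(0,3) is feasible, giving 18.
(p,q)=(0,2) is feasible, giving 12.
No feasible integer point exceeds 26.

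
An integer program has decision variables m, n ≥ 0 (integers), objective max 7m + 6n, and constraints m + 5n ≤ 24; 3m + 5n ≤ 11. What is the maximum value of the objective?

(m,n)=(3,0): 1·3+5·0=3≤24, 3·3+5·0=9≤11, objective 21.
(m,n)=(2,1): 1·2+5·1=7≤24, 3·2+5·1=11≤11, objective 20.
(m,n)=(2,0): 1·2+5·0=2≤24, 3·2+5·0=6≤11, objective 14.
Maximum is 21 at (m,n)=(3,0).

21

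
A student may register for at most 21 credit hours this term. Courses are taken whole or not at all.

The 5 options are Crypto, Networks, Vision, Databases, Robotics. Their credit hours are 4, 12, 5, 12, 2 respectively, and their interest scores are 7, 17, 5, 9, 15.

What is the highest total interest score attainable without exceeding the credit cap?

Allowing fractional choices, the relaxed optimum would be about 42.0, but courses are indivisible.
Crypto + Networks + Robotics: credit hours 4 + 12 + 2 = 18 ≤ 21, interest score 7 + 17 + 15 = 39.
Networks + Robotics: credit hours 12 + 2 = 14 ≤ 21, interest score 17 + 15 = 32.
Networks + Vision + Robotics: credit hours 12 + 5 + 2 = 19 ≤ 21, interest score 17 + 5 + 15 = 37.
Best is Crypto, Networks, and Robotics with total interest score 39.

39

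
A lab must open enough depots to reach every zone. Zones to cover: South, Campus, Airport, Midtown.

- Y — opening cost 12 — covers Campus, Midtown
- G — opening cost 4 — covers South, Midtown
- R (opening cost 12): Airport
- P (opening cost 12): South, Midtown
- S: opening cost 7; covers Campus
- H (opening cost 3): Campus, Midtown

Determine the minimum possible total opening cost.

Choose G, R, and H: together they cover South, Campus, Airport, Midtown — every zone.
Total opening cost: 4 + 12 + 3 = 19.
No cover costs less than 19.

19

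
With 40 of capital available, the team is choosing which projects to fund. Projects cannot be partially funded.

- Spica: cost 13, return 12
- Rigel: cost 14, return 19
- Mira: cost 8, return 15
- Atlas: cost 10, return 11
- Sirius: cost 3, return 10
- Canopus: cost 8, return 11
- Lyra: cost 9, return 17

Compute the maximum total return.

Take Mira, Atlas, Sirius, Canopus, and Lyra: cost 8 + 10 + 3 + 8 + 9 = 38 ≤ 40, return 15 + 11 + 10 + 11 + 17 = 64.
No other feasible combination does better.

64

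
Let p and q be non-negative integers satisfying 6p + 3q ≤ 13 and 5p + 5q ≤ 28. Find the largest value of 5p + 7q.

28

(p,q)=(0,4) is feasible, giving 28.
(p,q)=(0,3) is feasible, giving 21.
No feasible integer point exceeds 28.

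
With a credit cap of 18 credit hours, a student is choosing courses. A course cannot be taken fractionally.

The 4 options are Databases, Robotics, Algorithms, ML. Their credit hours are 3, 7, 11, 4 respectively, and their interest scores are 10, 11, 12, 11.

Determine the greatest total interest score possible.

33

Allowing fractional choices, the relaxed optimum would be about 36.4, but courses are indivisible.
Databases + Robotics + ML: credit hours 3 + 7 + 4 = 14 ≤ 18, interest score 10 + 11 + 11 = 32.
Databases + Algorithms + ML: credit hours 3 + 11 + 4 = 18 ≤ 18, interest score 10 + 12 + 11 = 33.
Best is Databases, Algorithms, and ML with total interest score 33.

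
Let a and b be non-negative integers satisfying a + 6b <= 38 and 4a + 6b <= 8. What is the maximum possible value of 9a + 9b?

(a,b)=(2,0): 1·2+6·0=2≤38, 4·2+6·0=8≤8, objective 18.
(a,b)=(1,0): 1·1+6·0=1≤38, 4·1+6·0=4≤8, objective 9.
The best lattice point is (2,0), giving 18.

18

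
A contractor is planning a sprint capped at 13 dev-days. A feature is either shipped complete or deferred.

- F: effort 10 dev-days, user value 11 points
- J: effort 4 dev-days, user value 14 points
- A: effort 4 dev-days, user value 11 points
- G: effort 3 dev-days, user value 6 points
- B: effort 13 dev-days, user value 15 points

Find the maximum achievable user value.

31

Allowing fractional choices, the relaxed optimum would be about 33.3, but features are indivisible.
J + A: effort 4 + 4 = 8 ≤ 13, user value 14 + 11 = 25.
J + A + G: effort 4 + 4 + 3 = 11 ≤ 13, user value 14 + 11 + 6 = 31.
Best is J, A, and G with total user value 31.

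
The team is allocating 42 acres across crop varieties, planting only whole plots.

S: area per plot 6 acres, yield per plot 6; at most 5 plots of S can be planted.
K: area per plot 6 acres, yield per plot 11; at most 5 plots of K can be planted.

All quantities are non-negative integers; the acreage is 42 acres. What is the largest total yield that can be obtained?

Take 2×S and 5×K: area 42 ≤ 42, yield 2·6 + 5·11 = 67.
K has the best ratio (11/6) and is taken to its limit of 5; remaining capacity is filled optimally with the others.

67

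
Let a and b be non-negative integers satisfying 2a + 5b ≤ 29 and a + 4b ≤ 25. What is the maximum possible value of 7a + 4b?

98

The continuous relaxation peaks at (14.5, 0) with value 101.50; rounding to a feasible lattice point costs some objective.
(a,b)=(14,0): 2·14+5·0=28≤29, 1·14+4·0=14≤25, objective 98.
(a,b)=(13,0): 2·13+5·0=26≤29, 1·13+4·0=13≤25, objective 91.
Maximum is 98 at (a,b)=(14,0).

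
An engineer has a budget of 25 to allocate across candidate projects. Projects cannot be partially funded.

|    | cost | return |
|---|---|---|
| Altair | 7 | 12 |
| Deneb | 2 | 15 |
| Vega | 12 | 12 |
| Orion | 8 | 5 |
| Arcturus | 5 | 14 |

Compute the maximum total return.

46

Allowing fractional choices, the relaxed optimum would be about 52.0, but projects are indivisible.
Altair + Deneb + Arcturus: cost 7 + 2 + 5 = 14 ≤ 25, return 12 + 15 + 14 = 41.
Deneb + Vega + Arcturus: cost 2 + 12 + 5 = 19 ≤ 25, return 15 + 12 + 14 = 41.
Altair + Deneb + Orion + Arcturus: cost 7 + 2 + 8 + 5 = 22 ≤ 25, return 12 + 15 + 5 + 14 = 46.
Best is Altair, Deneb, Orion, and Arcturus with total return 46.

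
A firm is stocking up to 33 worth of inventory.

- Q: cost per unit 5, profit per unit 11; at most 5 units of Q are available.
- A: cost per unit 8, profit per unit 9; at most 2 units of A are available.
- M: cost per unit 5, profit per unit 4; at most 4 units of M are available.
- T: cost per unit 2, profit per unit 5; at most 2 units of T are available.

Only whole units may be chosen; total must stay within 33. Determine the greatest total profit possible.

65

This is a bounded integer knapsack.
T has the best ratio (5/2); taking only T gives at most 2×5 = 10 (stopped by the supply cap of 2).
Mixing does better — 5×Q and 2×T: cost 29 ≤ 33, profit 5·11 + 2·5 = 65.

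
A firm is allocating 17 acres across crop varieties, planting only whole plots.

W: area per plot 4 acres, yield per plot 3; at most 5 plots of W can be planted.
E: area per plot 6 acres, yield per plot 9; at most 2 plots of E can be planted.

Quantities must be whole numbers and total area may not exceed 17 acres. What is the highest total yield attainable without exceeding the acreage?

21

2×E: area 12 ≤ 17, yield 2·9 = 18.
1×W and 2×E: area 16 ≤ 17, yield 1·3 + 2·9 = 21.
Best is 21.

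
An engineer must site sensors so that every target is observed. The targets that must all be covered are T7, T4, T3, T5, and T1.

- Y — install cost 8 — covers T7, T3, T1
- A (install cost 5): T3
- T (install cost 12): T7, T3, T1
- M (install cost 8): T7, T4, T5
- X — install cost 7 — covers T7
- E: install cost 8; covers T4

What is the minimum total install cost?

16

Choose Y and M: together they cover T7, T4, T3, T5, T1 — every target.
Total install cost: 8 + 8 = 16.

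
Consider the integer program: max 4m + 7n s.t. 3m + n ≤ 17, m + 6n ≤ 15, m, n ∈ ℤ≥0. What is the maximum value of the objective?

27

(m,n)=(5,1) is feasible, giving 27.
(m,n)=(4,1) is feasible, giving 23.
(m,n)=(5,0) is feasible, giving 20.
Maximum is 27 at (m,n)=(5,1).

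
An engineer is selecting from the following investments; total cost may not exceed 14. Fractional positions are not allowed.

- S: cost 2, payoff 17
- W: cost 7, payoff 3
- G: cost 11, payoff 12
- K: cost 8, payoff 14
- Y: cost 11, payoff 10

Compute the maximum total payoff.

S + G: cost 2 + 11 = 13 ≤ 14, payoff 17 + 12 = 29.
S + K: cost 2 + 8 = 10 ≤ 14, payoff 17 + 14 = 31.
Best is S and K with total payoff 31.

31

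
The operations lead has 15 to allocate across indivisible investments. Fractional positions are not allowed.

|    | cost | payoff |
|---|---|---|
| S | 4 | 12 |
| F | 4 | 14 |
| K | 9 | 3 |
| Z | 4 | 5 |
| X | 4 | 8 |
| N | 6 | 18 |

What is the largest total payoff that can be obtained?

44

Allowing fractional choices, the relaxed optimum would be about 46.0, but investments are indivisible.
F + X + N: cost 4 + 4 + 6 = 14 ≤ 15, payoff 14 + 8 + 18 = 40.
S + F + N: cost 4 + 4 + 6 = 14 ≤ 15, payoff 12 + 14 + 18 = 44.
S + X + N: cost 4 + 4 + 6 = 14 ≤ 15, payoff 12 + 8 + 18 = 38.
Best is S, F, and N with total payoff 44.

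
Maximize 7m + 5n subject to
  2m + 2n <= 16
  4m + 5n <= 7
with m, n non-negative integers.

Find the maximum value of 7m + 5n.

(m,n)=(1,0) is feasible, giving 7.
(m,n)=(0,1) is feasible, giving 5.
(m,n)=(0,0) is feasible, giving 0.
Maximum is 7 at (m,n)=(1,0).

7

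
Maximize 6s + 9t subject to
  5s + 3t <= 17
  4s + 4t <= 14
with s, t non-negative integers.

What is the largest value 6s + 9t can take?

27

(s,t)=(0,3): 5·0+3·3=9≤17, 4·0+4·3=12≤14, objective 27.
(s,t)=(1,2): 5·1+3·2=11≤17, 4·1+4·2=12≤14, objective 24.
(s,t)=(0,2): 5·0+3·2=6≤17, 4·0+4·2=8≤14, objective 18.
Maximum is 27 at (s,t)=(0,3).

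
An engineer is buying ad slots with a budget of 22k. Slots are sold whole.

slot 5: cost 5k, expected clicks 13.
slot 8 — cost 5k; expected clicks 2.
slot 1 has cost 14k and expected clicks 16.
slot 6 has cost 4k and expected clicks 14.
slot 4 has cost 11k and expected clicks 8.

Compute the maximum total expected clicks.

35

Allowing fractional choices, the relaxed optimum would be about 41.9, but ad slots are indivisible.
slot 1 + slot 6: cost 14 + 4 = 18 ≤ 22, expected clicks 16 + 14 = 30.
slot 5 + slot 8 + slot 6: cost 5 + 5 + 4 = 14 ≤ 22, expected clicks 13 + 2 + 14 = 29.
slot 5 + slot 6 + slot 4: cost 5 + 4 + 11 = 20 ≤ 22, expected clicks 13 + 14 + 8 = 35.
Best is slot 5, slot 6, and slot 4 with total expected clicks 35.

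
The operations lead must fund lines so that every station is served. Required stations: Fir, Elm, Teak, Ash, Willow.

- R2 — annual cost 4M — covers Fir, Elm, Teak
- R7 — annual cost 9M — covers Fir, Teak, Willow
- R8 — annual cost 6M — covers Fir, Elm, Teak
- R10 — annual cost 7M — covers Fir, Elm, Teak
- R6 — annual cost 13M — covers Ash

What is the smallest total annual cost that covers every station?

26

Choose R2, R7, and R6: together they cover Fir, Elm, Teak, Ash, Willow — every station.
Total annual cost: 4 + 9 + 13 = 26.
No cover costs less than 26.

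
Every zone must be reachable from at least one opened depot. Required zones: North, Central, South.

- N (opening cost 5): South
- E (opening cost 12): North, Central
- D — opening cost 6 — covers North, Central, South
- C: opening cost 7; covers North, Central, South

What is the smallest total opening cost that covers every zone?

This is an integer covering problem.
D alone covers North, Central, South — every zone.
Total opening cost: 6.
No cover costs less than 6.

6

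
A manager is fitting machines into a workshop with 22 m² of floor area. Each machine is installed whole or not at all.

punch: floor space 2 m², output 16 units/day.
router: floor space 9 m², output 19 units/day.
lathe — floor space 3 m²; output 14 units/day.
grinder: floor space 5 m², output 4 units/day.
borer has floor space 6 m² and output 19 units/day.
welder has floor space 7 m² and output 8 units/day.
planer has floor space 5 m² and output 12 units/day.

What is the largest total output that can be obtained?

68

This is an integer program with binary decision variables.
Take punch, router, lathe, and borer: floor space 2 + 9 + 3 + 6 = 20 ≤ 22, output 16 + 19 + 14 + 19 = 68.
No other feasible combination does better.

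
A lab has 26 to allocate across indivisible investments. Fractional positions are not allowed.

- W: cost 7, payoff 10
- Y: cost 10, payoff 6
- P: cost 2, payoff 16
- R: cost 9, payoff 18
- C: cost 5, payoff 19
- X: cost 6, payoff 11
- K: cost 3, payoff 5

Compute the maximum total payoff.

69

Allowing fractional choices, the relaxed optimum would be about 70.4, but investments are indivisible.
W + P + R + C + K: cost 7 + 2 + 9 + 5 + 3 = 26 ≤ 26, payoff 10 + 16 + 18 + 19 + 5 = 68.
P + R + C + X + K: cost 2 + 9 + 5 + 6 + 3 = 25 ≤ 26, payoff 16 + 18 + 19 + 11 + 5 = 69.
Best is P, R, C, X, and K with total payoff 69.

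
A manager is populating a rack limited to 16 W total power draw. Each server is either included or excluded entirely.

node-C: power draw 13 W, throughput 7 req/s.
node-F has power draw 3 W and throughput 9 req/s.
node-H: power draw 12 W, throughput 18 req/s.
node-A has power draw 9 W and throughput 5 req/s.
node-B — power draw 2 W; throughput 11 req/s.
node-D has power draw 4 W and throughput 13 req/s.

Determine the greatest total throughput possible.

33

This is a 0-1 knapsack instance.
Allowing fractional choices, the relaxed optimum would be about 43.5, but servers are indivisible.
node-H + node-B: power draw 12 + 2 = 14 ≤ 16, throughput 18 + 11 = 29.
node-H + node-D: power draw 12 + 4 = 16 ≤ 16, throughput 18 + 13 = 31.
node-F + node-B + node-D: power draw 3 + 2 + 4 = 9 ≤ 16, throughput 9 + 11 + 13 = 33.
Best is node-F, node-B, and node-D with total throughput 33.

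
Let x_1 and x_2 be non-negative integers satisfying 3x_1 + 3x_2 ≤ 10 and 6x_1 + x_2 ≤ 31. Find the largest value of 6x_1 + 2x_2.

Relaxing integrality, the LP optimum is 20.00 at (x_1,x_2) = (3.33, 0), which is not an integer point.
(x_1,x_2)=(3,0): 3·3+3·0=9≤10, 6·3+1·0=18≤31, objective 18.
(x_1,x_2)=(2,1): 3·2+3·1=9≤10, 6·2+1·1=13≤31, objective 14.
(x_1,x_2)=(2,0): 3·2+3·0=6≤10, 6·2+1·0=12≤31, objective 12.
No feasible integer point exceeds 18.

18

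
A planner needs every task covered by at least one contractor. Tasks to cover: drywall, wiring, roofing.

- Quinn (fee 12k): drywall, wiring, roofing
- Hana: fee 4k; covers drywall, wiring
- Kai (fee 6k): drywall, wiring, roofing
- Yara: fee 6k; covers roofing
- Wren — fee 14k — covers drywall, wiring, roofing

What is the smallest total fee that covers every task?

6

This is an integer covering problem.
The greedy cost-per-new-task heuristic would pick Hana and Kai for 10, but a cheaper cover exists.
Kai alone covers drywall, wiring, roofing — every task.
Total fee: 6.
No cover costs less than 6.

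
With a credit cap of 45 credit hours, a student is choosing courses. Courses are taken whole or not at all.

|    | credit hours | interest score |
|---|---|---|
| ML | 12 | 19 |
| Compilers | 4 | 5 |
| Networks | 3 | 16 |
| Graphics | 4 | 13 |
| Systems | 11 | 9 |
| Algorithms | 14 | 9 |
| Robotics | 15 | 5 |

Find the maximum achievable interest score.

66

Allowing fractional choices, the relaxed optimum would be about 69.1, but courses are indivisible.
ML + Compilers + Networks + Graphics + Systems: credit hours 12 + 4 + 3 + 4 + 11 = 34 ≤ 45, interest score 19 + 5 + 16 + 13 + 9 = 62.
ML + Networks + Graphics + Systems + Algorithms: credit hours 12 + 3 + 4 + 11 + 14 = 44 ≤ 45, interest score 19 + 16 + 13 + 9 + 9 = 66.
Best is ML, Networks, Graphics, Systems, and Algorithms with total interest score 66.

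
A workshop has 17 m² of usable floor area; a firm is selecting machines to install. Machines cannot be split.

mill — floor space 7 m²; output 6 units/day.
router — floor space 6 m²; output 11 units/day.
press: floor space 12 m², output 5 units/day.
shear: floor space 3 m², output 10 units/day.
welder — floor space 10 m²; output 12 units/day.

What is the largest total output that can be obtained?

27

mill + router + shear: floor space 7 + 6 + 3 = 16 ≤ 17, output 6 + 11 + 10 = 27.
router + welder: floor space 6 + 10 = 16 ≤ 17, output 11 + 12 = 23.
shear + welder: floor space 3 + 10 = 13 ≤ 17, output 10 + 12 = 22.
Best is mill, router, and shear with total output 27.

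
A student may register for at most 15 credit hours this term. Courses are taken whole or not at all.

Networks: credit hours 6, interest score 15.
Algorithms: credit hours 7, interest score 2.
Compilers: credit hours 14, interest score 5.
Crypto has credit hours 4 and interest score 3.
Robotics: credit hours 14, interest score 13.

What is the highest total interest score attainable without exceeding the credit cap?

Networks + Algorithms: credit hours 6 + 7 = 13 ≤ 15, interest score 15 + 2 = 17.
Networks + Crypto: credit hours 6 + 4 = 10 ≤ 15, interest score 15 + 3 = 18.
Best is Networks and Crypto with total interest score 18.

18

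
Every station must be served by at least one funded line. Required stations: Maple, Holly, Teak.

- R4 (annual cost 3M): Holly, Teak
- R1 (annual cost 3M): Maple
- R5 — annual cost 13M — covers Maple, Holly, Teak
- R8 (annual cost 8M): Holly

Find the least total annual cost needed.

Choose R4 and R1: together they cover Maple, Holly, Teak — every station.
Total annual cost: 3 + 3 = 6.
No cover costs less than 6.

6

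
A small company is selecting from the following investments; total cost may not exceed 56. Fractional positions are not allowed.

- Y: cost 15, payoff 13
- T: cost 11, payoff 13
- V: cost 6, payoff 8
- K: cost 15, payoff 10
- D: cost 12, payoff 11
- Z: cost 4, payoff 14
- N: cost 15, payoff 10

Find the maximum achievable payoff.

59

Y + T + V + D + Z: cost 15 + 11 + 6 + 12 + 4 = 48 ≤ 56, payoff 13 + 13 + 8 + 11 + 14 = 59.
Y + T + V + Z + N: cost 15 + 11 + 6 + 4 + 15 = 51 ≤ 56, payoff 13 + 13 + 8 + 14 + 10 = 58.
Y + T + V + K + Z: cost 15 + 11 + 6 + 15 + 4 = 51 ≤ 56, payoff 13 + 13 + 8 + 10 + 14 = 58.
Best is Y, T, V, D, and Z with total payoff 59.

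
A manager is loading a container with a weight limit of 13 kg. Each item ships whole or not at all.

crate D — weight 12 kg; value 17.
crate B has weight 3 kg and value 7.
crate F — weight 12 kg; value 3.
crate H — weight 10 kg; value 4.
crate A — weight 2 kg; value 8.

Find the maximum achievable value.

This is a 0-1 knapsack instance.
Allowing fractional choices, the relaxed optimum would be about 26.3, but items are indivisible.
crate H + crate A: weight 10 + 2 = 12 ≤ 13, value 4 + 8 = 12.
crate D: weight 12 ≤ 13, value 17.
crate B + crate A: weight 3 + 2 = 5 ≤ 13, value 7 + 8 = 15.
Best is crate D with total value 17.

17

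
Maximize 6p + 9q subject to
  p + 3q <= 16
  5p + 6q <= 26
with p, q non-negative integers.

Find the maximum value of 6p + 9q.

36

The continuous relaxation peaks at (0, 4.33) with value 39.00; rounding to a feasible lattice point costs some objective.
(p,q)=(0,4): 1·0+3·4=12≤16, 5·0+6·4=24≤26, objective 36.
(p,q)=(1,3): 1·1+3·3=10≤16, 5·1+6·3=23≤26, objective 33.
(p,q)=(0,3): 1·0+3·3=9≤16, 5·0+6·3=18≤26, objective 27.
Maximum is 36 at (p,q)=(0,4).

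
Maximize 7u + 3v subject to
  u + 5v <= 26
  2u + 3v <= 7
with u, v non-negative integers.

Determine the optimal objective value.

The continuous relaxation peaks at (3.5, 0) with value 24.50; rounding to a feasible lattice point costs some objective.
(u,v)=(3,0): 1·3+5·0=3≤26, 2·3+3·0=6≤7, objective 21.
(u,v)=(2,1): 1·2+5·1=7≤26, 2·2+3·1=7≤7, objective 17.
(u,v)=(2,0): 1·2+5·0=2≤26, 2·2+3·0=4≤7, objective 14.
The best lattice point is (3,0), giving 21.

21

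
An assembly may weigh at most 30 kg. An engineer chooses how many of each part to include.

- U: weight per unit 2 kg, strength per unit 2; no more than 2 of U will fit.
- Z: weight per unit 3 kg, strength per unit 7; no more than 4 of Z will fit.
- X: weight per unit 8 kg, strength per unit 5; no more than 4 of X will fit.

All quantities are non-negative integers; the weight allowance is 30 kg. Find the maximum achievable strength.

Z has the best ratio (7/3); taking only Z gives at most 4×7 = 28 (stopped by the supply cap of 4).
Mixing does better — 1×U, 4×Z, and 2×X: weight 30 ≤ 30, strength 1·2 + 4·7 + 2·5 = 40.

40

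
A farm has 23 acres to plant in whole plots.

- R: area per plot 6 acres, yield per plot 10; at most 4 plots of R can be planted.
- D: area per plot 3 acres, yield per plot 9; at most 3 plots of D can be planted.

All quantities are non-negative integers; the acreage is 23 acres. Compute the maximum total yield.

47

This is a bounded integer knapsack.
D has the best ratio (9/3); taking only D gives at most 3×9 = 27 (stopped by the supply cap of 3).
Mixing does better — 2×R and 3×D: area 21 ≤ 23, yield 2·10 + 3·9 = 47.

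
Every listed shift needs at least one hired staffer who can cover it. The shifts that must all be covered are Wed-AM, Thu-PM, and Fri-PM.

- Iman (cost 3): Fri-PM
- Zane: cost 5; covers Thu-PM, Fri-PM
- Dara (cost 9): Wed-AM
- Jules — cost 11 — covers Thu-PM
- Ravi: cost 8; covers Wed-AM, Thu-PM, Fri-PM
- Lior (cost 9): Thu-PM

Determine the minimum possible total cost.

Ravi alone covers Wed-AM, Thu-PM, Fri-PM — every shift.
Total cost: 8.

8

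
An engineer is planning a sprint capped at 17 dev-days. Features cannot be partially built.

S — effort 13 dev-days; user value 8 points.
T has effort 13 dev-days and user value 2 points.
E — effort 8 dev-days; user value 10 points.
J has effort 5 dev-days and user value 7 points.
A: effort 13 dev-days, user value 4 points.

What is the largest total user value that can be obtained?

Allowing fractional choices, the relaxed optimum would be about 19.5, but features are indivisible.
E: effort 8 ≤ 17, user value 10.
S: effort 13 ≤ 17, user value 8.
E + J: effort 8 + 5 = 13 ≤ 17, user value 10 + 7 = 17.
Best is E and J with total user value 17.

17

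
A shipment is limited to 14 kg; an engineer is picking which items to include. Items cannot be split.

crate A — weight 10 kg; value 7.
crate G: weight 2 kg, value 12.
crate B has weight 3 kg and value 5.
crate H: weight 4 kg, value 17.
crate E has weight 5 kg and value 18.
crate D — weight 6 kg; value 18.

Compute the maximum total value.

Take crate G, crate B, crate H, and crate E: weight 2 + 3 + 4 + 5 = 14 ≤ 14, value 12 + 5 + 17 + 18 = 52.
No other feasible combination does better.

52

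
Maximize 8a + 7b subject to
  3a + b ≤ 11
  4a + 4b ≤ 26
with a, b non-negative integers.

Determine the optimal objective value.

(a,b)=(2,4): 3·2+1·4=10≤11, 4·2+4·4=24≤26, objective 44.
(a,b)=(1,5): 3·1+1·5=8≤11, 4·1+4·5=24≤26, objective 43.
The best lattice point is (2,4), giving 44.

44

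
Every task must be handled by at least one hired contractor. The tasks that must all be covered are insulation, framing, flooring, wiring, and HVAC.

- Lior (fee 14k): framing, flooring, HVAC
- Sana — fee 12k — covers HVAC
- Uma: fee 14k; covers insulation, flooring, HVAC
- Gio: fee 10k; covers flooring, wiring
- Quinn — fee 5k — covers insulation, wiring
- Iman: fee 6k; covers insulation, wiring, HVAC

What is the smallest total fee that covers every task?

The greedy cost-per-new-task heuristic would pick Iman and Lior for 20, but a cheaper cover exists.
Choose Lior and Quinn: together they cover insulation, framing, flooring, wiring, HVAC — every task.
Total fee: 14 + 5 = 19.
No cover costs less than 19.

19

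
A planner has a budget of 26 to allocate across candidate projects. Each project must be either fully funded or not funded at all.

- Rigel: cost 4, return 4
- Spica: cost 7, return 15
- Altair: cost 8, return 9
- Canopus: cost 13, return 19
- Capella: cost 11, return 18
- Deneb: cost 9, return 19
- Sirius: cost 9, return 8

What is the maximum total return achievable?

43

Spica + Deneb + Sirius: cost 7 + 9 + 9 = 25 ≤ 26, return 15 + 19 + 8 = 42.
Spica + Altair + Deneb: cost 7 + 8 + 9 = 24 ≤ 26, return 15 + 9 + 19 = 43.
Best is Spica, Altair, and Deneb with total return 43.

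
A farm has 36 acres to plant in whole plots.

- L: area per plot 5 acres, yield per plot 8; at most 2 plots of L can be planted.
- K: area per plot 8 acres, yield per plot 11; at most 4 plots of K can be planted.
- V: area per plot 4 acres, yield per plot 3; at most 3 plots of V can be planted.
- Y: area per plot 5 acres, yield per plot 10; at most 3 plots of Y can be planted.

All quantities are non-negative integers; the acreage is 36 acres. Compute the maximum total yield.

1×L, 2×K, and 3×Y: area 36 ≤ 36, yield 1·8 + 2·11 + 3·10 = 60.
2×L, 2×K, and 2×Y: area 36 ≤ 36, yield 2·8 + 2·11 + 2·10 = 58.
Best is 60.

60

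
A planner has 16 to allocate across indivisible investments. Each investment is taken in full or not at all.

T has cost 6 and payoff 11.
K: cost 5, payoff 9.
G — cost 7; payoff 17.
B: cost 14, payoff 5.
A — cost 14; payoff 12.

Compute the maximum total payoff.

This is an integer program with binary decision variables.
Allowing fractional choices, the relaxed optimum would be about 33.4, but investments are indivisible.
T + G: cost 6 + 7 = 13 ≤ 16, payoff 11 + 17 = 28.
K + G: cost 5 + 7 = 12 ≤ 16, payoff 9 + 17 = 26.
Best is T and G with total payoff 28.

28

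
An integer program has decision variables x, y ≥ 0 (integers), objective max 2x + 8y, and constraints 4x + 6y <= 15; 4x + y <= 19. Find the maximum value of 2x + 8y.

16

The continuous relaxation peaks at (0, 2.5) with value 20.00; rounding to a feasible lattice point costs some objective.
(x,y)=(0,2): 4·0+6·2=12≤15, 4·0+1·2=2≤19, objective 16.
(x,y)=(1,1): 4·1+6·1=10≤15, 4·1+1·1=5≤19, objective 10.
(x,y)=(0,1): 4·0+6·1=6≤15, 4·0+1·1=1≤19, objective 8.
No feasible integer point exceeds 16.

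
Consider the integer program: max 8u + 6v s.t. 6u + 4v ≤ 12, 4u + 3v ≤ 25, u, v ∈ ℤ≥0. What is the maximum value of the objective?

(u,v)=(0,3) is feasible, giving 18.
(u,v)=(0,2) is feasible, giving 12.
No feasible integer point exceeds 18.

18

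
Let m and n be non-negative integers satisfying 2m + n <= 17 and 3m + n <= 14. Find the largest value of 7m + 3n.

(m,n)=(0,14) is feasible, giving 42.
(m,n)=(0,13) is feasible, giving 39.
Maximum is 42 at (m,n)=(0,14).

42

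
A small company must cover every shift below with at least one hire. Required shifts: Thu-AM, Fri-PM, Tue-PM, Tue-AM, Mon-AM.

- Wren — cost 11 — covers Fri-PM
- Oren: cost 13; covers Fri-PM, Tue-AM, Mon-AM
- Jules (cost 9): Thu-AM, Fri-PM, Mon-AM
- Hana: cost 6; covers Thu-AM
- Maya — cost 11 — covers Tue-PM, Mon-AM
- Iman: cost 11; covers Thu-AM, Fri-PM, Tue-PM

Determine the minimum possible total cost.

24

The greedy cost-per-new-shift heuristic would pick Jules, Maya, and Oren for 33, but a cheaper cover exists.
Choose Oren and Iman: together they cover Thu-AM, Fri-PM, Tue-PM, Tue-AM, Mon-AM — every shift.
Total cost: 13 + 11 = 24.
No cover costs less than 24.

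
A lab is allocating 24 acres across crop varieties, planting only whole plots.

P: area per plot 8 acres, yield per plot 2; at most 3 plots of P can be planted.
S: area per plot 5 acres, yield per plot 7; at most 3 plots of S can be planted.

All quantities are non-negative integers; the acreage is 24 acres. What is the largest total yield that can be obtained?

3×S: area 15 ≤ 24, yield 3·7 = 21.
1×P and 3×S: area 23 ≤ 24, yield 1·2 + 3·7 = 23.
Best is 23.

23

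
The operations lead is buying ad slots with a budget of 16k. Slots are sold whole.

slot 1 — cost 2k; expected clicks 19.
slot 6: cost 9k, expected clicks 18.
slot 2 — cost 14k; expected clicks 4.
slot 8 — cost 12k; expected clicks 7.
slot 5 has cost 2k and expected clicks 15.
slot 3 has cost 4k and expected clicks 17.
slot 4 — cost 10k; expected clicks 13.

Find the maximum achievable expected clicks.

Allowing fractional choices, the relaxed optimum would be about 67.0, but ad slots are indivisible.
slot 1 + slot 6 + slot 5: cost 2 + 9 + 2 = 13 ≤ 16, expected clicks 19 + 18 + 15 = 52.
slot 1 + slot 5 + slot 3: cost 2 + 2 + 4 = 8 ≤ 16, expected clicks 19 + 15 + 17 = 51.
slot 1 + slot 6 + slot 3: cost 2 + 9 + 4 = 15 ≤ 16, expected clicks 19 + 18 + 17 = 54.
Best is slot 1, slot 6, and slot 3 with total expected clicks 54.

54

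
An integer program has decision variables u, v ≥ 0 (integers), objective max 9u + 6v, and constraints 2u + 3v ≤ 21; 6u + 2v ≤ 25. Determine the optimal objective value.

48

(u,v)=(2,5) is feasible, giving 48.
(u,v)=(1,6) is feasible, giving 45.
(u,v)=(2,4) is feasible, giving 42.
Maximum is 48 at (u,v)=(2,5).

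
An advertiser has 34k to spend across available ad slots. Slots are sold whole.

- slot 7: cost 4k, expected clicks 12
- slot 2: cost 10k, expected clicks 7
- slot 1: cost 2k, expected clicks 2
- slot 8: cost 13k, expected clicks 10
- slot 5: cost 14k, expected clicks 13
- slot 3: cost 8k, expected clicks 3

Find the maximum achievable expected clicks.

Take slot 7, slot 1, slot 8, and slot 5: cost 4 + 2 + 13 + 14 = 33 ≤ 34, expected clicks 12 + 2 + 10 + 13 = 37.
No other feasible combination does better.

37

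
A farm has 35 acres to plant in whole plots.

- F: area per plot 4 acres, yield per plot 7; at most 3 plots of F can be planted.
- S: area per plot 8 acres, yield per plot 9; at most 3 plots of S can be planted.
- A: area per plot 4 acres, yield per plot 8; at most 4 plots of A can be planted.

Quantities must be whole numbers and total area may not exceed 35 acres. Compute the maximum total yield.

55

This is a bounded integer knapsack.
Take 2×F, 1×S, and 4×A: area 32 ≤ 35, yield 2·7 + 1·9 + 4·8 = 55.
A has the best ratio (8/4) and is taken to its limit of 4; remaining capacity is filled optimally with the others.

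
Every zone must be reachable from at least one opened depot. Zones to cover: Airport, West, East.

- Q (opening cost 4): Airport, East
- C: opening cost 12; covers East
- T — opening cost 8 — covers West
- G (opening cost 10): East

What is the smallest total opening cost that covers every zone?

12

Choose Q and T: together they cover Airport, West, East — every zone.
Total opening cost: 4 + 8 = 12.
No cover costs less than 12.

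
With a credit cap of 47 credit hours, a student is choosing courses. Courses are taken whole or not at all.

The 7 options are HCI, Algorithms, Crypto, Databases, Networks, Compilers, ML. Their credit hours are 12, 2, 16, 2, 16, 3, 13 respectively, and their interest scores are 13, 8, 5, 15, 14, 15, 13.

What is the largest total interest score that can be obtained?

70

Allowing fractional choices, the relaxed optimum would be about 77.1, but courses are indivisible.
Algorithms + Databases + Networks + Compilers + ML: credit hours 2 + 2 + 16 + 3 + 13 = 36 ≤ 47, interest score 8 + 15 + 14 + 15 + 13 = 65.
HCI + Algorithms + Databases + Networks + Compilers: credit hours 12 + 2 + 2 + 16 + 3 = 35 ≤ 47, interest score 13 + 8 + 15 + 14 + 15 = 65.
HCI + Databases + Networks + Compilers + ML: credit hours 12 + 2 + 16 + 3 + 13 = 46 ≤ 47, interest score 13 + 15 + 14 + 15 + 13 = 70.
Best is HCI, Databases, Networks, Compilers, and ML with total interest score 70.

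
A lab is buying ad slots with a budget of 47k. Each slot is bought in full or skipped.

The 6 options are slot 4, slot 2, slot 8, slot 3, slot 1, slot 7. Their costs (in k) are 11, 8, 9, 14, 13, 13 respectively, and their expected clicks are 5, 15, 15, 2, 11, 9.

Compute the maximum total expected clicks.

Allowing fractional choices, the relaxed optimum would be about 51.8, but ad slots are indivisible.
slot 4 + slot 2 + slot 8 + slot 1: cost 11 + 8 + 9 + 13 = 41 ≤ 47, expected clicks 5 + 15 + 15 + 11 = 46.
slot 2 + slot 8 + slot 1 + slot 7: cost 8 + 9 + 13 + 13 = 43 ≤ 47, expected clicks 15 + 15 + 11 + 9 = 50.
slot 4 + slot 2 + slot 8 + slot 7: cost 11 + 8 + 9 + 13 = 41 ≤ 47, expected clicks 5 + 15 + 15 + 9 = 44.
Best is slot 2, slot 8, slot 1, and slot 7 with total expected clicks 50.

50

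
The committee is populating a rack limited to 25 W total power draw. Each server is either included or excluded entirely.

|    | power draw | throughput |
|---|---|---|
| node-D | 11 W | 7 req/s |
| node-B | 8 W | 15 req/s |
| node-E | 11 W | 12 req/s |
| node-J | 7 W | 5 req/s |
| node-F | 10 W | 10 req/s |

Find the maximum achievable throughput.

Take node-B, node-J, and node-F: power draw 8 + 7 + 10 = 25 ≤ 25, throughput 15 + 5 + 10 = 30.
No other feasible combination does better.

30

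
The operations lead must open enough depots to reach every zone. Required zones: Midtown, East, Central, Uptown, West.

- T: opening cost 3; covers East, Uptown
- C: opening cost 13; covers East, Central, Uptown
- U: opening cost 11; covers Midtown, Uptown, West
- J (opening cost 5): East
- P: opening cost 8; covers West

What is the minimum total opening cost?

The greedy cost-per-new-zone heuristic would pick T, U, and C for 27, but a cheaper cover exists.
Choose C and U: together they cover Midtown, East, Central, Uptown, West — every zone.
Total opening cost: 13 + 11 = 24.
No cover costs less than 24.

24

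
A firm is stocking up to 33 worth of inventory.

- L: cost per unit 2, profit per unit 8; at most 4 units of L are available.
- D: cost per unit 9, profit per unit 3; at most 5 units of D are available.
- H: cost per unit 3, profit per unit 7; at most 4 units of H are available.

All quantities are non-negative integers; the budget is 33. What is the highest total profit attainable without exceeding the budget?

63

Take 4×L, 1×D, and 4×H: cost 29 ≤ 33, profit 4·8 + 1·3 + 4·7 = 63.
L has the best ratio (8/2) and is taken to its limit of 4; remaining capacity is filled optimally with the others.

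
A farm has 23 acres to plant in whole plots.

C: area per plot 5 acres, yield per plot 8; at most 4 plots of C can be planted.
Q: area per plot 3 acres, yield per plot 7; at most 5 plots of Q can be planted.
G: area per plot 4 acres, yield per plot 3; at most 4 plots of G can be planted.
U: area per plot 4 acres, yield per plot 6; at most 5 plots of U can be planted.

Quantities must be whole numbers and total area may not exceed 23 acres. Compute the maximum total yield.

Take 5×Q and 2×U: area 23 ≤ 23, yield 5·7 + 2·6 = 47.
Q has the best ratio (7/3) and is taken to its limit of 5; remaining capacity is filled optimally with the others.

47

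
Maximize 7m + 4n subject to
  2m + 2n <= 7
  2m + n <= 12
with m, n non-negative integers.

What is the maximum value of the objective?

(m,n)=(3,0) is feasible, giving 21.
(m,n)=(2,1) is feasible, giving 18.
(m,n)=(2,0) is feasible, giving 14.
Maximum is 21 at (m,n)=(3,0).

21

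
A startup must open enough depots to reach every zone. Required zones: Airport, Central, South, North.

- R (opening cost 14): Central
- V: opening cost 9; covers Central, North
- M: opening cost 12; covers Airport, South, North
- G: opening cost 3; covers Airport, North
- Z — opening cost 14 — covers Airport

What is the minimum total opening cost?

21

Choose V and M: together they cover Airport, Central, South, North — every zone.
Total opening cost: 9 + 12 = 21.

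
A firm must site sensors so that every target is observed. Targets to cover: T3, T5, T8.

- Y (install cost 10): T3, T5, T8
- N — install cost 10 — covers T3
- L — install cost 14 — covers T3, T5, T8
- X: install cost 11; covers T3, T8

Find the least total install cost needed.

10

Y alone covers T3, T5, T8 — every target.
Total install cost: 10.
No cover costs less than 10.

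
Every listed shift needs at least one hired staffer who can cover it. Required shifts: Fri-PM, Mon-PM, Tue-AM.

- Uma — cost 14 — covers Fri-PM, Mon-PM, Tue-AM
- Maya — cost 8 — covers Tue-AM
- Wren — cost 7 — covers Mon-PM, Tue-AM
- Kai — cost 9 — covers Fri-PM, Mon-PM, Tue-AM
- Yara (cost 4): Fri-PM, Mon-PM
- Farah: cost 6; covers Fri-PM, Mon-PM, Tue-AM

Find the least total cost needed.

Farah alone covers Fri-PM, Mon-PM, Tue-AM — every shift.
Total cost: 6.

6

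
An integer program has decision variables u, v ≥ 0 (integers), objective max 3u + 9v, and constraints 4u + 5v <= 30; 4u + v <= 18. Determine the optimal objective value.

54

(u,v)=(0,6): 4·0+5·6=30≤30, 4·0+1·6=6≤18, objective 54.
(u,v)=(1,5): 4·1+5·5=29≤30, 4·1+1·5=9≤18, objective 48.
(u,v)=(0,5): 4·0+5·5=25≤30, 4·0+1·5=5≤18, objective 45.
Maximum is 54 at (u,v)=(0,6).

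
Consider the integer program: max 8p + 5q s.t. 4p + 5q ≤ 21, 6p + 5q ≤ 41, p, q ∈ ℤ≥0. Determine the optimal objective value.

40

The continuous relaxation peaks at (5.25, 0) with value 42.00; rounding to a feasible lattice point costs some objective.
(p,q)=(5,0): 4·5+5·0=20≤21, 6·5+5·0=30≤41, objective 40.
(p,q)=(4,1): 4·4+5·1=21≤21, 6·4+5·1=29≤41, objective 37.
(p,q)=(4,0): 4·4+5·0=16≤21, 6·4+5·0=24≤41, objective 32.
No feasible integer point exceeds 40.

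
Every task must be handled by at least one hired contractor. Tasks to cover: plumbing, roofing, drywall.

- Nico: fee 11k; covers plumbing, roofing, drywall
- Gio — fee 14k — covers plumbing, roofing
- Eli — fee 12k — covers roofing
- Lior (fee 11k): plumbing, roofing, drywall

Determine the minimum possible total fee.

Nico alone covers plumbing, roofing, drywall — every task.
Total fee: 11.

11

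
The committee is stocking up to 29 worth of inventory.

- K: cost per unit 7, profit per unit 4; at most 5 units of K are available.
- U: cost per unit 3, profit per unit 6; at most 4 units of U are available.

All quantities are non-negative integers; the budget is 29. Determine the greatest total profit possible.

1×K and 4×U: cost 19 ≤ 29, profit 1·4 + 4·6 = 28.
2×K and 4×U: cost 26 ≤ 29, profit 2·4 + 4·6 = 32.
Best is 32.

32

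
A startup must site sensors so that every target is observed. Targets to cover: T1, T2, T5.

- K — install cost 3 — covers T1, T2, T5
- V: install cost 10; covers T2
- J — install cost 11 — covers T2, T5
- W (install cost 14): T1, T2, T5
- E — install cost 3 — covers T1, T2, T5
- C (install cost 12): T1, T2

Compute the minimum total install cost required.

3

K alone covers T1, T2, T5 — every target.
Total install cost: 3.
No cover costs less than 3.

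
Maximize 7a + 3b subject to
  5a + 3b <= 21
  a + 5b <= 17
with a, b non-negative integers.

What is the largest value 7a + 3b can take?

28

(a,b)=(4,0) is feasible, giving 28.
(a,b)=(3,1) is feasible, giving 24.
(a,b)=(3,0) is feasible, giving 21.
Maximum is 28 at (a,b)=(4,0).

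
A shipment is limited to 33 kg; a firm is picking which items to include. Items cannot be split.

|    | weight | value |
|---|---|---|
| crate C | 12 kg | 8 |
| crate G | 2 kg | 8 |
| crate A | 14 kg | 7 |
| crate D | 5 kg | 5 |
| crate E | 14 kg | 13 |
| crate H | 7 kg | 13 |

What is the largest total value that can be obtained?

Allowing fractional choices, the relaxed optimum would be about 42.3, but items are indivisible.
crate C + crate G + crate D + crate H: weight 12 + 2 + 5 + 7 = 26 ≤ 33, value 8 + 8 + 5 + 13 = 34.
crate G + crate E + crate H: weight 2 + 14 + 7 = 23 ≤ 33, value 8 + 13 + 13 = 34.
crate G + crate D + crate E + crate H: weight 2 + 5 + 14 + 7 = 28 ≤ 33, value 8 + 5 + 13 + 13 = 39.
Best is crate G, crate D, crate E, and crate H with total value 39.

39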